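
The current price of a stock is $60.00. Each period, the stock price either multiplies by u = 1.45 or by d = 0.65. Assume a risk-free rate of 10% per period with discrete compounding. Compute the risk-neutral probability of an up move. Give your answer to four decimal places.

p = 0.5625

Risk-neutral probability p = (1 + 0.1 − 0.65)/(1.45 − 0.65) = 0.4500/0.8000 = 0.5625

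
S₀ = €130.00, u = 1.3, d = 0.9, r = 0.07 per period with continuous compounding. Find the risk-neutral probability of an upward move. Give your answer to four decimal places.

p = 0.4313

Risk-neutral probability p = (e^0.07 − 0.9)/(1.3 − 0.9) = 0.1725/0.4000 = 0.4313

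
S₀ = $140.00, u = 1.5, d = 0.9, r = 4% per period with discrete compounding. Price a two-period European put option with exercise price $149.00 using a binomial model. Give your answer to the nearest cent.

$19.35

Risk-neutral probability p = (1 + 0.04 − 0.9)/(1.5 − 0.9) = 0.1400/0.6000 = 0.2333
Terminal stock prices: S_uu = 315, S_ud = 189, S_dd = 113.4
Terminal payoffs (K − S): max(-166, 0) = 0, max(-40, 0) = 0, max(35.6, 0) = 35.6
Node u (S = 210): V_u = 1/1.04·[0.2333·0.0000 + 0.7667·0.0000] = 0.0000
Node d (S = 126): V_d = 1/1.04·[0.2333·0.0000 + 0.7667·35.6000] = 26.2436
Node 0 (S = 140): V_0 = 1/1.04·[0.2333·0.0000 + 0.7667·26.2436] = 19.3462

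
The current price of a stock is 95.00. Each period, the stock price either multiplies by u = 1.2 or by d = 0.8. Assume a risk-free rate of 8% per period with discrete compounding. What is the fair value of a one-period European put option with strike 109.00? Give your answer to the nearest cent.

9.17

Risk-neutral probability p = (1 + 0.08 − 0.8)/(1.2 − 0.8) = 0.2800/0.4000 = 0.7000
Terminal stock prices: S_u = 114, S_d = 76
Terminal payoffs (K − S): max(-5, 0) = 0, max(33, 0) = 33
Node 0 (S = 95): V_0 = 1/1.08·[0.7000·0.0000 + 0.3000·33.0000] = 9.1667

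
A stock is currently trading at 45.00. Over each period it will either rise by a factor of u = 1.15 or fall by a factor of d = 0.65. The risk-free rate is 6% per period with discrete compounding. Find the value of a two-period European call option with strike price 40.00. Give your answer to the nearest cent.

Risk-neutral probability p = (1 + 0.06 − 0.65)/(1.15 − 0.65) = 0.4100/0.5000 = 0.8200
Terminal stock prices: S_uu = 59.51, S_ud = 33.64, S_dd = 19.01
Terminal payoffs (S − K): max(19.51, 0) = 19.51, max(-6.363, 0) = 0, max(-20.99, 0) = 0
Node u (S = 51.75): V_u = 1/1.06·[0.8200·19.5125 + 0.1800·0.0000] = 15.0946
Node d (S = 29.25): V_d = 1/1.06·[0.8200·0.0000 + 0.1800·0.0000] = 0.0000
Node 0 (S = 45): V_0 = 1/1.06·[0.8200·15.0946 + 0.1800·0.0000] = 11.6769

11.68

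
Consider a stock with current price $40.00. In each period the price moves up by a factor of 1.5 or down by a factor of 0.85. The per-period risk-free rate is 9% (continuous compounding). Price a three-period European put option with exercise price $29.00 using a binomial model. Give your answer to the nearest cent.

Risk-neutral probability p = (e^0.09 − 0.85)/(1.5 − 0.85) = 0.2442/0.6500 = 0.3757
Terminal stock prices: S_uuu = 135, S_uud = 76.5, S_udd = 43.35, S_ddd = 24.56
Terminal payoffs (K − S): max(-106, 0) = 0, max(-47.5, 0) = 0, max(-14.35, 0) = 0, max(4.435, 0) = 4.435
Node uu (S = 90): V_uu = e^(−0.09)·[0.3757·0.0000 + 0.6243·0.0000] = 0.0000
Node ud (S = 51): V_ud = e^(−0.09)·[0.3757·0.0000 + 0.6243·0.0000] = 0.0000
Node dd (S = 28.9): V_dd = e^(−0.09)·[0.3757·0.0000 + 0.6243·4.4350] = 2.5307
Node u (S = 60): V_u = e^(−0.09)·[0.3757·0.0000 + 0.6243·0.0000] = 0.0000
Node d (S = 34): V_d = e^(−0.09)·[0.3757·0.0000 + 0.6243·2.5307] = 1.4440
Node 0 (S = 40): V_0 = e^(−0.09)·[0.3757·0.0000 + 0.6243·1.4440] = 0.8240

$0.82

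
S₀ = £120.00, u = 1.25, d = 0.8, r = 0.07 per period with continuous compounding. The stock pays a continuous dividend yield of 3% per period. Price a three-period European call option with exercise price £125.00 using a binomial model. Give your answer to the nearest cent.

Per-period risk-free factor R = e^0.07 = 1.0725; dividend-adjusted growth = e^(0.07−0.03) = 1.0408.
Risk-neutral probability p = (1.0408 − 0.8)/(1.25 − 0.8) = 0.2408/0.4500 = 0.5351
Terminal stock prices: S_uuu = 234.4, S_uud = 150, S_udd = 96, S_ddd = 61.44
Terminal payoffs (S − K): max(109.4, 0) = 109.4, max(25, 0) = 25, max(-29, 0) = 0, max(-63.56, 0) = 0
Node uu (S = 187.5): V_uu = e^(−0.07)·[0.5351·109.3750 + 0.4649·25.0000] = 65.4093
Node ud (S = 120): V_ud = e^(−0.07)·[0.5351·25.0000 + 0.4649·0.0000] = 12.4739
Node dd (S = 76.8): V_dd = e^(−0.07)·[0.5351·0.0000 + 0.4649·0.0000] = 0.0000
Node u (S = 150): V_u = e^(−0.07)·[0.5351·65.4093 + 0.4649·12.4739] = 38.0431
Node d (S = 96): V_d = e^(−0.07)·[0.5351·12.4739 + 0.4649·0.0000] = 6.2239
Node 0 (S = 120): V_0 = e^(−0.07)·[0.5351·38.0431 + 0.4649·6.2239] = 21.6795

£21.68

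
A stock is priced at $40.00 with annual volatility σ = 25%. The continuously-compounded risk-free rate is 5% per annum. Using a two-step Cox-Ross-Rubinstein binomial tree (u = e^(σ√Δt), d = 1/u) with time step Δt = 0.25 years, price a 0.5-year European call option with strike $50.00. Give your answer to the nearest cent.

$0.36

CRR parameters: u = e^(σ√Δt) = e^(0.25·√0.25) = 1.1331, d = 1/u = 0.8825
Per-period rate: rΔt = 0.05·0.25 = 0.0125, so R = e^0.0125 = 1.0126
Risk-neutral probability p = (e^0.0125 − 0.8825)/(1.1331 − 0.8825) = 0.1301/0.2507 = 0.5190
Terminal stock prices: S_uu = 51.36, S_ud = 40, S_dd = 31.15
Terminal payoffs (S − K): max(1.361, 0) = 1.361, max(-10, 0) = 0, max(-18.85, 0) = 0
Node u (S = 45.33): V_u = e^(−0.0125)·[0.5190·1.3610 + 0.4810·0.0000] = 0.6976
Node d (S = 35.3): V_d = e^(−0.0125)·[0.5190·0.0000 + 0.4810·0.0000] = 0.0000
Node 0 (S = 40): V_0 = e^(−0.0125)·[0.5190·0.6976 + 0.4810·0.0000] = 0.3575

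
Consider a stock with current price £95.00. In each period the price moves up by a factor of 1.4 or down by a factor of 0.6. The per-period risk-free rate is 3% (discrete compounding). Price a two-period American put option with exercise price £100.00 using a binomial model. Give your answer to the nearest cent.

£24.04

Risk-neutral probability p = (1 + 0.03 − 0.6)/(1.4 − 0.6) = 0.4300/0.8000 = 0.5375
Terminal stock prices: S_uu = 186.2, S_ud = 79.8, S_dd = 34.2
Terminal payoffs (K − S): max(-86.2, 0) = 0, max(20.2, 0) = 20.2, max(65.8, 0) = 65.8
Node u (S = 133): continuation = 1/1.03·[0.5375·0.0000 + 0.4625·20.2000] = 9.0704; exercise value = 0.0000 ≤ continuation, so V_u = 9.0704
Node d (S = 57): continuation = 1/1.03·[0.5375·20.2000 + 0.4625·65.8000] = 40.0874; exercise value = 43.0000 > continuation, so V_d = 43.0000 (exercise)
Node 0 (S = 95): continuation = 1/1.03·[0.5375·9.0704 + 0.4625·43.0000] = 24.0416; exercise value = 5.0000 ≤ continuation, so V_0 = 24.0416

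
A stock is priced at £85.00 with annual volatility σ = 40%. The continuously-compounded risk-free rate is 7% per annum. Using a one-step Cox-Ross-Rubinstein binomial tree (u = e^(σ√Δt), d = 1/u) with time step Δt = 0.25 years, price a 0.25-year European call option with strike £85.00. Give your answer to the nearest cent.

CRR parameters: u = e^(σ√Δt) = e^(0.4·√0.25) = 1.2214, d = 1/u = 0.8187
Per-period rate: rΔt = 0.07·0.25 = 0.0175, so R = e^0.0175 = 1.0177
Risk-neutral probability p = (e^0.0175 − 0.8187)/(1.2214 − 0.8187) = 0.1989/0.4027 = 0.4940
Terminal stock prices: S_u = 103.8, S_d = 69.59
Terminal payoffs (S − K): max(18.82, 0) = 18.82, max(-15.41, 0) = 0
Node 0 (S = 85): V_0 = e^(−0.0175)·[0.4940·18.8192 + 0.5060·0.0000] = 9.1356

£9.14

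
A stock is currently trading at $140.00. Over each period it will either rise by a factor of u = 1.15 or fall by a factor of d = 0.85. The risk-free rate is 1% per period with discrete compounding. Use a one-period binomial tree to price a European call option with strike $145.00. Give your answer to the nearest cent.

$8.45

Risk-neutral probability p = (1 + 0.01 − 0.85)/(1.15 − 0.85) = 0.1600/0.3000 = 0.5333
Terminal stock prices: S_u = 161, S_d = 119
Terminal payoffs (S − K): max(16, 0) = 16, max(-26, 0) = 0
Node 0 (S = 140): V_0 = 1/1.01·[0.5333·16.0000 + 0.4667·0.0000] = 8.4488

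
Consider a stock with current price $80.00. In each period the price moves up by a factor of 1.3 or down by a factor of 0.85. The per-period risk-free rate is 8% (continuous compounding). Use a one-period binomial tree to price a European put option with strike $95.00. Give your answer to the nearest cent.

Risk-neutral probability p = (e^0.08 − 0.85)/(1.3 − 0.85) = 0.2333/0.4500 = 0.5184
Terminal stock prices: S_u = 104, S_d = 68
Terminal payoffs (K − S): max(-9, 0) = 0, max(27, 0) = 27
Node 0 (S = 80): V_0 = e^(−0.08)·[0.5184·0.0000 + 0.4816·27.0000] = 12.0031

$12.00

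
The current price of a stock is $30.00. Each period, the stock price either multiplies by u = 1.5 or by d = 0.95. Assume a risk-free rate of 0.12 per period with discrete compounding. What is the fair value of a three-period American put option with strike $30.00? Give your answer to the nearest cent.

$1.11

Risk-neutral probability p = (1 + 0.12 − 0.95)/(1.5 − 0.95) = 0.1700/0.5500 = 0.3091
Terminal stock prices: S_uuu = 101.2, S_uud = 64.12, S_udd = 40.61, S_ddd = 25.72
Terminal payoffs (K − S): max(-71.25, 0) = 0, max(-34.12, 0) = 0, max(-10.61, 0) = 0, max(4.279, 0) = 4.279
Node uu (S = 67.5): continuation = 1/1.12·[0.3091·0.0000 + 0.6909·0.0000] = 0.0000; exercise value = 0.0000 ≤ continuation, so V_uu = 0.0000
Node ud (S = 42.75): continuation = 1/1.12·[0.3091·0.0000 + 0.6909·0.0000] = 0.0000; exercise value = 0.0000 ≤ continuation, so V_ud = 0.0000
Node dd (S = 27.07): continuation = 1/1.12·[0.3091·0.0000 + 0.6909·4.2788] = 2.6395; exercise value = 2.9250 > continuation, so V_dd = 2.9250 (exercise)
Node u (S = 45): continuation = 1/1.12·[0.3091·0.0000 + 0.6909·0.0000] = 0.0000; exercise value = 0.0000 ≤ continuation, so V_u = 0.0000
Node d (S = 28.5): continuation = 1/1.12·[0.3091·0.0000 + 0.6909·2.9250] = 1.8044; exercise value = 1.5000 ≤ continuation, so V_d = 1.8044
Node 0 (S = 30): continuation = 1/1.12·[0.3091·0.0000 + 0.6909·1.8044] = 1.1131; exercise value = 0.0000 ≤ continuation, so V_0 = 1.1131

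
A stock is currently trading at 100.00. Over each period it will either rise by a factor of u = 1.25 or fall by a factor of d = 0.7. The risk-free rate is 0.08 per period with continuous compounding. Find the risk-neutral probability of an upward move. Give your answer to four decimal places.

Risk-neutral probability p = (e^0.08 − 0.7)/(1.25 − 0.7) = 0.3833/0.5500 = 0.6969

p = 0.6969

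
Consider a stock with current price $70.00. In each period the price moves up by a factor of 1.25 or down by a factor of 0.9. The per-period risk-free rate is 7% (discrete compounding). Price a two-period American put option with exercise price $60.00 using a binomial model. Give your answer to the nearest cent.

Risk-neutral probability p = (1 + 0.07 − 0.9)/(1.25 − 0.9) = 0.1700/0.3500 = 0.4857
Terminal stock prices: S_uu = 109.4, S_ud = 78.75, S_dd = 56.7
Terminal payoffs (K − S): max(-49.38, 0) = 0, max(-18.75, 0) = 0, max(3.3, 0) = 3.3
Node u (S = 87.5): continuation = 1/1.07·[0.4857·0.0000 + 0.5143·0.0000] = 0.0000; exercise value = 0.0000 ≤ continuation, so V_u = 0.0000
Node d (S = 63): continuation = 1/1.07·[0.4857·0.0000 + 0.5143·3.3000] = 1.5861; exercise value = 0.0000 ≤ continuation, so V_d = 1.5861
Node 0 (S = 70): continuation = 1/1.07·[0.4857·0.0000 + 0.5143·1.5861] = 0.7624; exercise value = 0.0000 ≤ continuation, so V_0 = 0.7624

$0.76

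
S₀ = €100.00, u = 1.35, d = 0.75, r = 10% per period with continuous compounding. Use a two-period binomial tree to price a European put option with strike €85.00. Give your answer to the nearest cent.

Risk-neutral probability p = (e^0.1 − 0.75)/(1.35 − 0.75) = 0.3552/0.6000 = 0.5920
Terminal stock prices: S_uu = 182.3, S_ud = 101.2, S_dd = 56.25
Terminal payoffs (K − S): max(-97.25, 0) = 0, max(-16.25, 0) = 0, max(28.75, 0) = 28.75
Node u (S = 135): V_u = e^(−0.1)·[0.5920·0.0000 + 0.4080·0.0000] = 0.0000
Node d (S = 75): V_d = e^(−0.1)·[0.5920·0.0000 + 0.4080·28.7500] = 10.6150
Node 0 (S = 100): V_0 = e^(−0.1)·[0.5920·0.0000 + 0.4080·10.6150] = 3.9192

€3.92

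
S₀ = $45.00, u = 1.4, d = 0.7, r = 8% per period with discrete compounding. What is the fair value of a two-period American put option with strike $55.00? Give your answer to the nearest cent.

$12.27

Risk-neutral probability p = (1 + 0.08 − 0.7)/(1.4 − 0.7) = 0.3800/0.7000 = 0.5429
Terminal stock prices: S_uu = 88.2, S_ud = 44.1, S_dd = 22.05
Terminal payoffs (K − S): max(-33.2, 0) = 0, max(10.9, 0) = 10.9, max(32.95, 0) = 32.95
Node u (S = 63): continuation = 1/1.08·[0.5429·0.0000 + 0.4571·10.9000] = 4.6138; exercise value = 0.0000 ≤ continuation, so V_u = 4.6138
Node d (S = 31.5): continuation = 1/1.08·[0.5429·10.9000 + 0.4571·32.9500] = 19.4259; exercise value = 23.5000 > continuation, so V_d = 23.5000 (exercise)
Node 0 (S = 45): continuation = 1/1.08·[0.5429·4.6138 + 0.4571·23.5000] = 12.2662; exercise value = 10.0000 ≤ continuation, so V_0 = 12.2662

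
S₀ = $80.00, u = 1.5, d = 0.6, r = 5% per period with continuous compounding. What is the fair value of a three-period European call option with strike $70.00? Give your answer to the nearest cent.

$34.00

Risk-neutral probability p = (e^0.05 − 0.6)/(1.5 − 0.6) = 0.4513/0.9000 = 0.5014
Terminal stock prices: S_uuu = 270, S_uud = 108, S_udd = 43.2, S_ddd = 17.28
Terminal payoffs (S − K): max(200, 0) = 200, max(38, 0) = 38, max(-26.8, 0) = 0, max(-52.72, 0) = 0
Node uu (S = 180): V_uu = e^(−0.05)·[0.5014·200.0000 + 0.4986·38.0000] = 113.4139
Node ud (S = 72): V_ud = e^(−0.05)·[0.5014·38.0000 + 0.4986·0.0000] = 18.1244
Node dd (S = 28.8): V_dd = e^(−0.05)·[0.5014·0.0000 + 0.4986·0.0000] = 0.0000
Node u (S = 120): V_u = e^(−0.05)·[0.5014·113.4139 + 0.4986·18.1244] = 62.6896
Node d (S = 48): V_d = e^(−0.05)·[0.5014·18.1244 + 0.4986·0.0000] = 8.6446
Node 0 (S = 80): V_0 = e^(−0.05)·[0.5014·62.6896 + 0.4986·8.6446] = 34.0002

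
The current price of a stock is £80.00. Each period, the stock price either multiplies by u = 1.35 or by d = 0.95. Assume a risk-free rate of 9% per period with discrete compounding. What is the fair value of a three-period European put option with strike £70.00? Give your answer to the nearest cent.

Risk-neutral probability p = (1 + 0.09 − 0.95)/(1.35 − 0.95) = 0.1400/0.4000 = 0.3500
Terminal stock prices: S_uuu = 196.8, S_uud = 138.5, S_udd = 97.47, S_ddd = 68.59
Terminal payoffs (K − S): max(-126.8, 0) = 0, max(-68.51, 0) = 0, max(-27.47, 0) = 0, max(1.41, 0) = 1.41
Node uu (S = 145.8): V_uu = 1/1.09·[0.3500·0.0000 + 0.6500·0.0000] = 0.0000
Node ud (S = 102.6): V_ud = 1/1.09·[0.3500·0.0000 + 0.6500·0.0000] = 0.0000
Node dd (S = 72.2): V_dd = 1/1.09·[0.3500·0.0000 + 0.6500·1.4100] = 0.8408
Node u (S = 108): V_u = 1/1.09·[0.3500·0.0000 + 0.6500·0.0000] = 0.0000
Node d (S = 76): V_d = 1/1.09·[0.3500·0.0000 + 0.6500·0.8408] = 0.5014
Node 0 (S = 80): V_0 = 1/1.09·[0.3500·0.0000 + 0.6500·0.5014] = 0.2990

£0.30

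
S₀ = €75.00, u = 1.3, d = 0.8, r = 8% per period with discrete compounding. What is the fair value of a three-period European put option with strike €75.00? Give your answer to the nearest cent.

Risk-neutral probability p = (1 + 0.08 − 0.8)/(1.3 − 0.8) = 0.2800/0.5000 = 0.5600
Terminal stock prices: S_uuu = 164.8, S_uud = 101.4, S_udd = 62.4, S_ddd = 38.4
Terminal payoffs (K − S): max(-89.78, 0) = 0, max(-26.4, 0) = 0, max(12.6, 0) = 12.6, max(36.6, 0) = 36.6
Node uu (S = 126.8): V_uu = 1/1.08·[0.5600·0.0000 + 0.4400·0.0000] = 0.0000
Node ud (S = 78): V_ud = 1/1.08·[0.5600·0.0000 + 0.4400·12.6000] = 5.1333
Node dd (S = 48): V_dd = 1/1.08·[0.5600·12.6000 + 0.4400·36.6000] = 21.4444
Node u (S = 97.5): V_u = 1/1.08·[0.5600·0.0000 + 0.4400·5.1333] = 2.0914
Node d (S = 60): V_d = 1/1.08·[0.5600·5.1333 + 0.4400·21.4444] = 11.3984
Node 0 (S = 75): V_0 = 1/1.08·[0.5600·2.0914 + 0.4400·11.3984] = 5.7282

€5.73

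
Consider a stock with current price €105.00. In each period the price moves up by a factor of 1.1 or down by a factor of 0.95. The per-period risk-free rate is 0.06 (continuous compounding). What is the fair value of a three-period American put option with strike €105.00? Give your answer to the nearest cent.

Risk-neutral probability p = (e^0.06 − 0.95)/(1.1 − 0.95) = 0.1118/0.1500 = 0.7456
Terminal stock prices: S_uuu = 139.8, S_uud = 120.7, S_udd = 104.2, S_ddd = 90.02
Terminal payoffs (K − S): max(-34.76, 0) = 0, max(-15.7, 0) = 0, max(0.7612, 0) = 0.7612, max(14.98, 0) = 14.98
Node uu (S = 127.1): continuation = e^(−0.06)·[0.7456·0.0000 + 0.2544·0.0000] = 0.0000; exercise value = 0.0000 ≤ continuation, so V_uu = 0.0000
Node ud (S = 109.7): continuation = e^(−0.06)·[0.7456·0.0000 + 0.2544·0.7612] = 0.1824; exercise value = 0.0000 ≤ continuation, so V_ud = 0.1824
Node dd (S = 94.76): continuation = e^(−0.06)·[0.7456·0.7612 + 0.2544·14.9756] = 4.1228; exercise value = 10.2375 > continuation, so V_dd = 10.2375 (exercise)
Node u (S = 115.5): continuation = e^(−0.06)·[0.7456·0.0000 + 0.2544·0.1824] = 0.0437; exercise value = 0.0000 ≤ continuation, so V_u = 0.0437
Node d (S = 99.75): continuation = e^(−0.06)·[0.7456·0.1824 + 0.2544·10.2375] = 2.5810; exercise value = 5.2500 > continuation, so V_d = 5.2500 (exercise)
Node 0 (S = 105): continuation = e^(−0.06)·[0.7456·0.0437 + 0.2544·5.2500] = 1.2886; exercise value = 0.0000 ≤ continuation, so V_0 = 1.2886

€1.29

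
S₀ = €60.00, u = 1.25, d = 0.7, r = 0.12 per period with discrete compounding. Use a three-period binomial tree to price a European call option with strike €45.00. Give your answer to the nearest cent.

€28.95

Risk-neutral probability p = (1 + 0.12 − 0.7)/(1.25 − 0.7) = 0.4200/0.5500 = 0.7636
Terminal stock prices: S_uuu = 117.2, S_uud = 65.62, S_udd = 36.75, S_ddd = 20.58
Terminal payoffs (S − K): max(72.19, 0) = 72.19, max(20.62, 0) = 20.62, max(-8.25, 0) = 0, max(-24.42, 0) = 0
Node uu (S = 93.75): V_uu = 1/1.12·[0.7636·72.1875 + 0.2364·20.6250] = 53.5714
Node ud (S = 52.5): V_ud = 1/1.12·[0.7636·20.6250 + 0.2364·0.0000] = 14.0625
Node dd (S = 29.4): V_dd = 1/1.12·[0.7636·0.0000 + 0.2364·0.0000] = 0.0000
Node u (S = 75): V_u = 1/1.12·[0.7636·53.5714 + 0.2364·14.0625] = 39.4937
Node d (S = 42): V_d = 1/1.12·[0.7636·14.0625 + 0.2364·0.0000] = 9.5881
Node 0 (S = 60): V_0 = 1/1.12·[0.7636·39.4937 + 0.2364·9.5881] = 28.9510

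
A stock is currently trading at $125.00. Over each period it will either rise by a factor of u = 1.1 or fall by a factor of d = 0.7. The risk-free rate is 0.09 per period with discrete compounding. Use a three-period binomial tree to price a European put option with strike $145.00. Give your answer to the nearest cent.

Risk-neutral probability p = (1 + 0.09 − 0.7)/(1.1 − 0.7) = 0.3900/0.4000 = 0.9750
Terminal stock prices: S_uuu = 166.4, S_uud = 105.9, S_udd = 67.37, S_ddd = 42.87
Terminal payoffs (K − S): max(-21.38, 0) = 0, max(39.12, 0) = 39.12, max(77.63, 0) = 77.63, max(102.1, 0) = 102.1
Node uu (S = 151.3): V_uu = 1/1.09·[0.9750·0.0000 + 0.0250·39.1250] = 0.8974
Node ud (S = 96.25): V_ud = 1/1.09·[0.9750·39.1250 + 0.0250·77.6250] = 36.7775
Node dd (S = 61.25): V_dd = 1/1.09·[0.9750·77.6250 + 0.0250·102.1250] = 71.7775
Node u (S = 137.5): V_u = 1/1.09·[0.9750·0.8974 + 0.0250·36.7775] = 1.6462
Node d (S = 87.5): V_d = 1/1.09·[0.9750·36.7775 + 0.0250·71.7775] = 34.5436
Node 0 (S = 125): V_0 = 1/1.09·[0.9750·1.6462 + 0.0250·34.5436] = 2.2648

$2.26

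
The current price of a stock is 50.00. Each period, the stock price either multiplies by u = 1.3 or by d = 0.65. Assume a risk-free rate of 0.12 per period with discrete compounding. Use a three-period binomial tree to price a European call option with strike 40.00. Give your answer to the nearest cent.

Risk-neutral probability p = (1 + 0.12 − 0.65)/(1.3 − 0.65) = 0.4700/0.6500 = 0.7231
Terminal stock prices: S_uuu = 109.9, S_uud = 54.93, S_udd = 27.46, S_ddd = 13.73
Terminal payoffs (S − K): max(69.85, 0) = 69.85, max(14.93, 0) = 14.93, max(-12.54, 0) = 0, max(-26.27, 0) = 0
Node uu (S = 84.5): V_uu = 1/1.12·[0.7231·69.8500 + 0.2769·14.9250] = 48.7857
Node ud (S = 42.25): V_ud = 1/1.12·[0.7231·14.9250 + 0.2769·0.0000] = 9.6356
Node dd (S = 21.13): V_dd = 1/1.12·[0.7231·0.0000 + 0.2769·0.0000] = 0.0000
Node u (S = 65): V_u = 1/1.12·[0.7231·48.7857 + 0.2769·9.6356] = 33.8787
Node d (S = 32.5): V_d = 1/1.12·[0.7231·9.6356 + 0.2769·0.0000] = 6.2208
Node 0 (S = 50): V_0 = 1/1.12·[0.7231·33.8787 + 0.2769·6.2208] = 23.4104

23.41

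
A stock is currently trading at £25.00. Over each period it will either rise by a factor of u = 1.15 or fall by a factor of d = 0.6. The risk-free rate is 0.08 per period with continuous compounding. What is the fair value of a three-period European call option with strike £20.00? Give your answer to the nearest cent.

Risk-neutral probability p = (e^0.08 − 0.6)/(1.15 − 0.6) = 0.4833/0.5500 = 0.8787
Terminal stock prices: S_uuu = 38.02, S_uud = 19.84, S_udd = 10.35, S_ddd = 5.4
Terminal payoffs (S − K): max(18.02, 0) = 18.02, max(-0.1625, 0) = 0, max(-9.65, 0) = 0, max(-14.6, 0) = 0
Node uu (S = 33.06): V_uu = e^(−0.08)·[0.8787·18.0219 + 0.1213·0.0000] = 14.6184
Node ud (S = 17.25): V_ud = e^(−0.08)·[0.8787·0.0000 + 0.1213·0.0000] = 0.0000
Node dd (S = 9): V_dd = e^(−0.08)·[0.8787·0.0000 + 0.1213·0.0000] = 0.0000
Node u (S = 28.75): V_u = e^(−0.08)·[0.8787·14.6184 + 0.1213·0.0000] = 11.8576
Node d (S = 15): V_d = e^(−0.08)·[0.8787·0.0000 + 0.1213·0.0000] = 0.0000
Node 0 (S = 25): V_0 = e^(−0.08)·[0.8787·11.8576 + 0.1213·0.0000] = 9.6183

£9.62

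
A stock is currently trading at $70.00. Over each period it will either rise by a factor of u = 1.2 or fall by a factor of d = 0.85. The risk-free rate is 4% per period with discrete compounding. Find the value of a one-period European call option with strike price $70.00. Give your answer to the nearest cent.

$7.31

Risk-neutral probability p = (1 + 0.04 − 0.85)/(1.2 − 0.85) = 0.1900/0.3500 = 0.5429
Terminal stock prices: S_u = 84, S_d = 59.5
Terminal payoffs (S − K): max(14, 0) = 14, max(-10.5, 0) = 0
Node 0 (S = 70): V_0 = 1/1.04·[0.5429·14.0000 + 0.4571·0.0000] = 7.3077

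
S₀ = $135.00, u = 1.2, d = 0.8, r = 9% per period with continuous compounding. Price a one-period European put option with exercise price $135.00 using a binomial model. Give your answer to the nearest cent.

$6.53

Risk-neutral probability p = (e^0.09 − 0.8)/(1.2 − 0.8) = 0.2942/0.4000 = 0.7354
Terminal stock prices: S_u = 162, S_d = 108
Terminal payoffs (K − S): max(-27, 0) = 0, max(27, 0) = 27
Node 0 (S = 135): V_0 = e^(−0.09)·[0.7354·0.0000 + 0.2646·27.0000] = 6.5284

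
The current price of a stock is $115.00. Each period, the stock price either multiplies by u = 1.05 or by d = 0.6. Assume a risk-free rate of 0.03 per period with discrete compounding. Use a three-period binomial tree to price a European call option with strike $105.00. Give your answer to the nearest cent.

Risk-neutral probability p = (1 + 0.03 − 0.6)/(1.05 − 0.6) = 0.4300/0.4500 = 0.9556
Terminal stock prices: S_uuu = 133.1, S_uud = 76.07, S_udd = 43.47, S_ddd = 24.84
Terminal payoffs (S − K): max(28.13, 0) = 28.13, max(-28.93, 0) = 0, max(-61.53, 0) = 0, max(-80.16, 0) = 0
Node uu (S = 126.8): V_uu = 1/1.03·[0.9556·28.1269 + 0.0444·0.0000] = 26.0940
Node ud (S = 72.45): V_ud = 1/1.03·[0.9556·0.0000 + 0.0444·0.0000] = 0.0000
Node dd (S = 41.4): V_dd = 1/1.03·[0.9556·0.0000 + 0.0444·0.0000] = 0.0000
Node u (S = 120.8): V_u = 1/1.03·[0.9556·26.0940 + 0.0444·0.0000] = 24.2080
Node d (S = 69): V_d = 1/1.03·[0.9556·0.0000 + 0.0444·0.0000] = 0.0000
Node 0 (S = 115): V_0 = 1/1.03·[0.9556·24.2080 + 0.0444·0.0000] = 22.4583

$22.46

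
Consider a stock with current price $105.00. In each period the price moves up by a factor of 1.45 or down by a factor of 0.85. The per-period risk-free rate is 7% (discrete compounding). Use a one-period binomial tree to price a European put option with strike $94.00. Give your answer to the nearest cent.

Risk-neutral probability p = (1 + 0.07 − 0.85)/(1.45 − 0.85) = 0.2200/0.6000 = 0.3667
Terminal stock prices: S_u = 152.2, S_d = 89.25
Terminal payoffs (K − S): max(-58.25, 0) = 0, max(4.75, 0) = 4.75
Node 0 (S = 105): V_0 = 1/1.07·[0.3667·0.0000 + 0.6333·4.7500] = 2.8115

$2.81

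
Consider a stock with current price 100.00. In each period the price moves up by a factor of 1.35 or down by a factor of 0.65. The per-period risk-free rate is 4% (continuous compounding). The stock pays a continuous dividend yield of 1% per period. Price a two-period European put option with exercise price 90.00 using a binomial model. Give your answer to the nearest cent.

10.22

Per-period risk-free factor R = e^0.04 = 1.0408; dividend-adjusted growth = e^(0.04−0.01) = 1.0305.
Risk-neutral probability p = (1.0305 − 0.65)/(1.35 − 0.65) = 0.3805/0.7000 = 0.5435
Terminal stock prices: S_uu = 182.3, S_ud = 87.75, S_dd = 42.25
Terminal payoffs (K − S): max(-92.25, 0) = 0, max(2.25, 0) = 2.25, max(47.75, 0) = 47.75
Node u (S = 135): V_u = e^(−0.04)·[0.5435·0.0000 + 0.4565·2.2500] = 0.9868
Node d (S = 65): V_d = e^(−0.04)·[0.5435·2.2500 + 0.4565·47.7500] = 22.1178
Node 0 (S = 100): V_0 = e^(−0.04)·[0.5435·0.9868 + 0.4565·22.1178] = 10.2161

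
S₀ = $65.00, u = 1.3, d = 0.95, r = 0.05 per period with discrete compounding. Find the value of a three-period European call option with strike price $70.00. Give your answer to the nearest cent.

$9.02

Risk-neutral probability p = (1 + 0.05 − 0.95)/(1.3 − 0.95) = 0.1000/0.3500 = 0.2857
Terminal stock prices: S_uuu = 142.8, S_uud = 104.4, S_udd = 76.26, S_ddd = 55.73
Terminal payoffs (S − K): max(72.81, 0) = 72.81, max(34.36, 0) = 34.36, max(6.261, 0) = 6.261, max(-14.27, 0) = 0
Node uu (S = 109.9): V_uu = 1/1.05·[0.2857·72.8050 + 0.7143·34.3575] = 43.1833
Node ud (S = 80.27): V_ud = 1/1.05·[0.2857·34.3575 + 0.7143·6.2613] = 13.6083
Node dd (S = 58.66): V_dd = 1/1.05·[0.2857·6.2613 + 0.7143·0.0000] = 1.7037
Node u (S = 84.5): V_u = 1/1.05·[0.2857·43.1833 + 0.7143·13.6083] = 21.0079
Node d (S = 61.75): V_d = 1/1.05·[0.2857·13.6083 + 0.7143·1.7037] = 4.8620
Node 0 (S = 65): V_0 = 1/1.05·[0.2857·21.0079 + 0.7143·4.8620] = 9.0239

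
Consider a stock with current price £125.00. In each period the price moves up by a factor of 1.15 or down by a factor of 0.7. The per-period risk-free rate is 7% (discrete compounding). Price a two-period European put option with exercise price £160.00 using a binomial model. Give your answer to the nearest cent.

£17.89

Risk-neutral probability p = (1 + 0.07 − 0.7)/(1.15 − 0.7) = 0.3700/0.4500 = 0.8222
Terminal stock prices: S_uu = 165.3, S_ud = 100.6, S_dd = 61.25
Terminal payoffs (K − S): max(-5.312, 0) = 0, max(59.38, 0) = 59.38, max(98.75, 0) = 98.75
Node u (S = 143.8): V_u = 1/1.07·[0.8222·0.0000 + 0.1778·59.3750] = 9.8650
Node d (S = 87.5): V_d = 1/1.07·[0.8222·59.3750 + 0.1778·98.7500] = 62.0327
Node 0 (S = 125): V_0 = 1/1.07·[0.8222·9.8650 + 0.1778·62.0327] = 17.8872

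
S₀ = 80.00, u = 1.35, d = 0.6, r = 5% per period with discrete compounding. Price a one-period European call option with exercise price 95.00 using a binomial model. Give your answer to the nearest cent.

Risk-neutral probability p = (1 + 0.05 − 0.6)/(1.35 − 0.6) = 0.4500/0.7500 = 0.6000
Terminal stock prices: S_u = 108, S_d = 48
Terminal payoffs (S − K): max(13, 0) = 13, max(-47, 0) = 0
Node 0 (S = 80): V_0 = 1/1.05·[0.6000·13.0000 + 0.4000·0.0000] = 7.4286

7.43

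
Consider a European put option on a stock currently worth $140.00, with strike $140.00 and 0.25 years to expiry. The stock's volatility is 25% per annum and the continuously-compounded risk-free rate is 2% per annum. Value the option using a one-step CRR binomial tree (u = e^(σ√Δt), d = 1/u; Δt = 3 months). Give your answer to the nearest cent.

CRR parameters: u = e^(σ√Δt) = e^(0.25·√0.25) = 1.1331, d = 1/u = 0.8825
Per-period rate: rΔt = 0.02·0.25 = 0.005, so R = e^0.005 = 1.0050
Risk-neutral probability p = (e^0.005 − 0.8825)/(1.1331 − 0.8825) = 0.1225/0.2507 = 0.4888
Terminal stock prices: S_u = 158.6, S_d = 123.5
Terminal payoffs (K − S): max(-18.64, 0) = 0, max(16.45, 0) = 16.45
Node 0 (S = 140): V_0 = e^(−0.005)·[0.4888·0.0000 + 0.5112·16.4504] = 8.3677

$8.37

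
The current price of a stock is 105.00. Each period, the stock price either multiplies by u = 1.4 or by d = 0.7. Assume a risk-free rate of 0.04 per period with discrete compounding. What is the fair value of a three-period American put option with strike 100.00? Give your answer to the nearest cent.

18.26

Risk-neutral probability p = (1 + 0.04 − 0.7)/(1.4 − 0.7) = 0.3400/0.7000 = 0.4857
Terminal stock prices: S_uuu = 288.1, S_uud = 144.1, S_udd = 72.03, S_ddd = 36.01
Terminal payoffs (K − S): max(-188.1, 0) = 0, max(-44.06, 0) = 0, max(27.97, 0) = 27.97, max(63.99, 0) = 63.99
Node uu (S = 205.8): continuation = 1/1.04·[0.4857·0.0000 + 0.5143·0.0000] = 0.0000; exercise value = 0.0000 ≤ continuation, so V_uu = 0.0000
Node ud (S = 102.9): continuation = 1/1.04·[0.4857·0.0000 + 0.5143·27.9700] = 13.8313; exercise value = 0.0000 ≤ continuation, so V_ud = 13.8313
Node dd (S = 51.45): continuation = 1/1.04·[0.4857·27.9700 + 0.5143·63.9850] = 44.7038; exercise value = 48.5500 > continuation, so V_dd = 48.5500 (exercise)
Node u (S = 147): continuation = 1/1.04·[0.4857·0.0000 + 0.5143·13.8313] = 6.8397; exercise value = 0.0000 ≤ continuation, so V_u = 6.8397
Node d (S = 73.5): continuation = 1/1.04·[0.4857·13.8313 + 0.5143·48.5500] = 30.4679; exercise value = 26.5000 ≤ continuation, so V_d = 30.4679
Node 0 (S = 105): continuation = 1/1.04·[0.4857·6.8397 + 0.5143·30.4679] = 18.2609; exercise value = 0.0000 ≤ continuation, so V_0 = 18.2609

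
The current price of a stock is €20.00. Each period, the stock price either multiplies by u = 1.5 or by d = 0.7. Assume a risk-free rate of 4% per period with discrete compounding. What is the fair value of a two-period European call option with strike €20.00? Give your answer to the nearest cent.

Risk-neutral probability p = (1 + 0.04 − 0.7)/(1.5 − 0.7) = 0.3400/0.8000 = 0.4250
Terminal stock prices: S_uu = 45, S_ud = 21, S_dd = 9.8
Terminal payoffs (S − K): max(25, 0) = 25, max(1, 0) = 1, max(-10.2, 0) = 0
Node u (S = 30): V_u = 1/1.04·[0.4250·25.0000 + 0.5750·1.0000] = 10.7692
Node d (S = 14): V_d = 1/1.04·[0.4250·1.0000 + 0.5750·0.0000] = 0.4087
Node 0 (S = 20): V_0 = 1/1.04·[0.4250·10.7692 + 0.5750·0.4087] = 4.6268

€4.63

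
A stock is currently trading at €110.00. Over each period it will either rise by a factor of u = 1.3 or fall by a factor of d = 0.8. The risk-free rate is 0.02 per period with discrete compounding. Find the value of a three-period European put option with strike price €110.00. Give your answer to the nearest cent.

€16.09

Risk-neutral probability p = (1 + 0.02 − 0.8)/(1.3 − 0.8) = 0.2200/0.5000 = 0.4400
Terminal stock prices: S_uuu = 241.7, S_uud = 148.7, S_udd = 91.52, S_ddd = 56.32
Terminal payoffs (K − S): max(-131.7, 0) = 0, max(-38.72, 0) = 0, max(18.48, 0) = 18.48, max(53.68, 0) = 53.68
Node uu (S = 185.9): V_uu = 1/1.02·[0.4400·0.0000 + 0.5600·0.0000] = 0.0000
Node ud (S = 114.4): V_ud = 1/1.02·[0.4400·0.0000 + 0.5600·18.4800] = 10.1459
Node dd (S = 70.4): V_dd = 1/1.02·[0.4400·18.4800 + 0.5600·53.6800] = 37.4431
Node u (S = 143): V_u = 1/1.02·[0.4400·0.0000 + 0.5600·10.1459] = 5.5703
Node d (S = 88): V_d = 1/1.02·[0.4400·10.1459 + 0.5600·37.4431] = 24.9337
Node 0 (S = 110): V_0 = 1/1.02·[0.4400·5.5703 + 0.5600·24.9337] = 16.0919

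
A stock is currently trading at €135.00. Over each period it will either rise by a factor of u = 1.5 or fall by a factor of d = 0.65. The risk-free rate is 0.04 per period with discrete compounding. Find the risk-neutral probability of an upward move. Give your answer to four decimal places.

p = 0.4588

Risk-neutral probability p = (1 + 0.04 − 0.65)/(1.5 − 0.65) = 0.3900/0.8500 = 0.4588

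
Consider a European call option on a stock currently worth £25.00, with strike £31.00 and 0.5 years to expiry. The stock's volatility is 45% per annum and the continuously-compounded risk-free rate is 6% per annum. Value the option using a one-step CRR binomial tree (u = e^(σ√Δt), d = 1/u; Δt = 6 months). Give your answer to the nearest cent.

CRR parameters: u = e^(σ√Δt) = e^(0.45·√0.5) = 1.3746, d = 1/u = 0.7275
Per-period rate: rΔt = 0.06·0.5 = 0.03, so R = e^0.03 = 1.0305
Risk-neutral probability p = (e^0.03 − 0.7275)/(1.3746 − 0.7275) = 0.3030/0.6472 = 0.4682
Terminal stock prices: S_u = 34.37, S_d = 18.19
Terminal payoffs (S − K): max(3.366, 0) = 3.366, max(-12.81, 0) = 0
Node 0 (S = 25): V_0 = e^(−0.03)·[0.4682·3.3662 + 0.5318·0.0000] = 1.5294

£1.53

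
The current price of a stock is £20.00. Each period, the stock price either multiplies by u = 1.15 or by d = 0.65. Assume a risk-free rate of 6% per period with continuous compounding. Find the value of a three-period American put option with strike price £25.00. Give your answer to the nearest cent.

£5.00

Risk-neutral probability p = (e^0.06 − 0.65)/(1.15 − 0.65) = 0.4118/0.5000 = 0.8237
Terminal stock prices: S_uuu = 30.42, S_uud = 17.19, S_udd = 9.718, S_ddd = 5.492
Terminal payoffs (K − S): max(-5.417, 0) = 0, max(7.808, 0) = 7.808, max(15.28, 0) = 15.28, max(19.51, 0) = 19.51
Node uu (S = 26.45): continuation = e^(−0.06)·[0.8237·0.0000 + 0.1763·7.8075] = 1.2965; exercise value = 0.0000 ≤ continuation, so V_uu = 1.2965
Node ud (S = 14.95): continuation = e^(−0.06)·[0.8237·7.8075 + 0.1763·15.2825] = 8.5941; exercise value = 10.0500 > continuation, so V_ud = 10.0500 (exercise)
Node dd (S = 8.45): continuation = e^(−0.06)·[0.8237·15.2825 + 0.1763·19.5075] = 15.0941; exercise value = 16.5500 > continuation, so V_dd = 16.5500 (exercise)
Node u (S = 23): continuation = e^(−0.06)·[0.8237·1.2965 + 0.1763·10.0500] = 2.6746; exercise value = 2.0000 ≤ continuation, so V_u = 2.6746
Node d (S = 13): continuation = e^(−0.06)·[0.8237·10.0500 + 0.1763·16.5500] = 10.5441; exercise value = 12.0000 > continuation, so V_d = 12.0000 (exercise)
Node 0 (S = 20): continuation = e^(−0.06)·[0.8237·2.6746 + 0.1763·12.0000] = 4.0674; exercise value = 5.0000 > continuation, so V_0 = 5.0000 (exercise)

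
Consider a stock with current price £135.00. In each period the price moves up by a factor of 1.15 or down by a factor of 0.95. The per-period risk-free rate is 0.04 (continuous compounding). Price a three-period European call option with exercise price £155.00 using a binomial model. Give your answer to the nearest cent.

Risk-neutral probability p = (e^0.04 − 0.95)/(1.15 − 0.95) = 0.0908/0.2000 = 0.4541
Terminal stock prices: S_uuu = 205.3, S_uud = 169.6, S_udd = 140.1, S_ddd = 115.7
Terminal payoffs (S − K): max(50.32, 0) = 50.32, max(14.61, 0) = 14.61, max(-14.89, 0) = 0, max(-39.25, 0) = 0
Node uu (S = 178.5): V_uu = e^(−0.04)·[0.4541·50.3181 + 0.5459·14.6106] = 29.6151
Node ud (S = 147.5): V_ud = e^(−0.04)·[0.4541·14.6106 + 0.5459·0.0000] = 6.3739
Node dd (S = 121.8): V_dd = e^(−0.04)·[0.4541·0.0000 + 0.5459·0.0000] = 0.0000
Node u (S = 155.2): V_u = e^(−0.04)·[0.4541·29.6151 + 0.5459·6.3739] = 16.2630
Node d (S = 128.2): V_d = e^(−0.04)·[0.4541·6.3739 + 0.5459·0.0000] = 2.7806
Node 0 (S = 135): V_0 = e^(−0.04)·[0.4541·16.2630 + 0.5459·2.7806] = 8.5533

£8.55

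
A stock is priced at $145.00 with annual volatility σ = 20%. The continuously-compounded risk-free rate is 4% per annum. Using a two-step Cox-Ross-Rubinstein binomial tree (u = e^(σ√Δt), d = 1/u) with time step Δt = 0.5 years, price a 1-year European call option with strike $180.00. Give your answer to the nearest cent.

CRR parameters: u = e^(σ√Δt) = e^(0.2·√0.5) = 1.1519, d = 1/u = 0.8681
Per-period rate: rΔt = 0.04·0.5 = 0.02, so R = e^0.02 = 1.0202
Risk-neutral probability p = (e^0.02 − 0.8681)/(1.1519 − 0.8681) = 0.1521/0.2838 = 0.5359
Terminal stock prices: S_uu = 192.4, S_ud = 145, S_dd = 109.3
Terminal payoffs (S − K): max(12.4, 0) = 12.4, max(-35, 0) = 0, max(-70.72, 0) = 0
Node u (S = 167): V_u = e^(−0.02)·[0.5359·12.4000 + 0.4641·0.0000] = 6.5134
Node d (S = 125.9): V_d = e^(−0.02)·[0.5359·0.0000 + 0.4641·0.0000] = 0.0000
Node 0 (S = 145): V_0 = e^(−0.02)·[0.5359·6.5134 + 0.4641·0.0000] = 3.4214

$3.42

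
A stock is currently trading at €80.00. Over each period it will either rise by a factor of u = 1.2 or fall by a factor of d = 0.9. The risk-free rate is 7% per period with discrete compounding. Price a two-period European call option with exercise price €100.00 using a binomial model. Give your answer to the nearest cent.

€4.26

Risk-neutral probability p = (1 + 0.07 − 0.9)/(1.2 − 0.9) = 0.1700/0.3000 = 0.5667
Terminal stock prices: S_uu = 115.2, S_ud = 86.4, S_dd = 64.8
Terminal payoffs (S − K): max(15.2, 0) = 15.2, max(-13.6, 0) = 0, max(-35.2, 0) = 0
Node u (S = 96): V_u = 1/1.07·[0.5667·15.2000 + 0.4333·0.0000] = 8.0498
Node d (S = 72): V_d = 1/1.07·[0.5667·0.0000 + 0.4333·0.0000] = 0.0000
Node 0 (S = 80): V_0 = 1/1.07·[0.5667·8.0498 + 0.4333·0.0000] = 4.2632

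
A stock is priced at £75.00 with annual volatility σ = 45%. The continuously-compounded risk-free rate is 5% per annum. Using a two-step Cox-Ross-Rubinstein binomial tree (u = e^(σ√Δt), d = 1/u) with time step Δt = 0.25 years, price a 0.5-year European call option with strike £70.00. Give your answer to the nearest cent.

£12.77

CRR parameters: u = e^(σ√Δt) = e^(0.45·√0.25) = 1.2523, d = 1/u = 0.7985
Per-period rate: rΔt = 0.05·0.25 = 0.0125, so R = e^0.0125 = 1.0126
Risk-neutral probability p = (e^0.0125 − 0.7985)/(1.2523 − 0.7985) = 0.2141/0.4538 = 0.4717
Terminal stock prices: S_uu = 117.6, S_ud = 75, S_dd = 47.82
Terminal payoffs (S − K): max(47.62, 0) = 47.62, max(5, 0) = 5, max(-22.18, 0) = 0
Node u (S = 93.92): V_u = e^(−0.0125)·[0.4717·47.6234 + 0.5283·5.0000] = 24.7938
Node d (S = 59.89): V_d = e^(−0.0125)·[0.4717·5.0000 + 0.5283·0.0000] = 2.3292
Node 0 (S = 75): V_0 = e^(−0.0125)·[0.4717·24.7938 + 0.5283·2.3292] = 12.7653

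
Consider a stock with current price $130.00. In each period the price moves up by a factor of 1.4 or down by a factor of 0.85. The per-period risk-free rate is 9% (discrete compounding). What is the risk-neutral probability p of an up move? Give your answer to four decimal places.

p = 0.4364

Risk-neutral probability p = (1 + 0.09 − 0.85)/(1.4 − 0.85) = 0.2400/0.5500 = 0.4364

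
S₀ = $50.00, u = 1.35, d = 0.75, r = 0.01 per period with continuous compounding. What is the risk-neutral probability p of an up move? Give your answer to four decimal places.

p = 0.4334

Risk-neutral probability p = (e^0.01 − 0.75)/(1.35 − 0.75) = 0.2601/0.6000 = 0.4334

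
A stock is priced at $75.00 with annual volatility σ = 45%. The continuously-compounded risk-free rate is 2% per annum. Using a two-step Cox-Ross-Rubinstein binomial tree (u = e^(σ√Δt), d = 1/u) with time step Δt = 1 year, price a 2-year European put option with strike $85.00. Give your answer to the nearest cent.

$22.82

CRR parameters: u = e^(σ√Δt) = e^(0.45·√1) = 1.5683, d = 1/u = 0.6376
Per-period rate: rΔt = 0.02·1 = 0.02, so R = e^0.02 = 1.0202
Risk-neutral probability p = (e^0.02 − 0.6376)/(1.5683 − 0.6376) = 0.3826/0.9307 = 0.4111
Terminal stock prices: S_uu = 184.5, S_ud = 75, S_dd = 30.49
Terminal payoffs (K − S): max(-99.47, 0) = 0, max(10, 0) = 10, max(54.51, 0) = 54.51
Node u (S = 117.6): V_u = e^(−0.02)·[0.4111·0.0000 + 0.5889·10.0000] = 5.7727
Node d (S = 47.82): V_d = e^(−0.02)·[0.4111·10.0000 + 0.5889·54.5073] = 35.4948
Node 0 (S = 75): V_0 = e^(−0.02)·[0.4111·5.7727 + 0.5889·35.4948] = 22.8161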